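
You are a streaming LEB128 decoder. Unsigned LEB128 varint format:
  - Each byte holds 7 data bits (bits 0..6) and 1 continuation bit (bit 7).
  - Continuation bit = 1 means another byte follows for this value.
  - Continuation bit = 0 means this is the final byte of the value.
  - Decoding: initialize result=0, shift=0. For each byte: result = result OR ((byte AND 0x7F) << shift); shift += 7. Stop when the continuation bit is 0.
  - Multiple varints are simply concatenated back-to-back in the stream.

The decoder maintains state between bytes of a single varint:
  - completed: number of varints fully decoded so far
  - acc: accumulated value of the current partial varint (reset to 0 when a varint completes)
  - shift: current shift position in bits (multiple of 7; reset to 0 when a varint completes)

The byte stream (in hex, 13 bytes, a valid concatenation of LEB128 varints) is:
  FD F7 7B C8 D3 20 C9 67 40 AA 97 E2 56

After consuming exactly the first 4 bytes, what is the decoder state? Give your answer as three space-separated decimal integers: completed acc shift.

Answer: 1 72 7

Derivation:
byte[0]=0xFD cont=1 payload=0x7D: acc |= 125<<0 -> completed=0 acc=125 shift=7
byte[1]=0xF7 cont=1 payload=0x77: acc |= 119<<7 -> completed=0 acc=15357 shift=14
byte[2]=0x7B cont=0 payload=0x7B: varint #1 complete (value=2030589); reset -> completed=1 acc=0 shift=0
byte[3]=0xC8 cont=1 payload=0x48: acc |= 72<<0 -> completed=1 acc=72 shift=7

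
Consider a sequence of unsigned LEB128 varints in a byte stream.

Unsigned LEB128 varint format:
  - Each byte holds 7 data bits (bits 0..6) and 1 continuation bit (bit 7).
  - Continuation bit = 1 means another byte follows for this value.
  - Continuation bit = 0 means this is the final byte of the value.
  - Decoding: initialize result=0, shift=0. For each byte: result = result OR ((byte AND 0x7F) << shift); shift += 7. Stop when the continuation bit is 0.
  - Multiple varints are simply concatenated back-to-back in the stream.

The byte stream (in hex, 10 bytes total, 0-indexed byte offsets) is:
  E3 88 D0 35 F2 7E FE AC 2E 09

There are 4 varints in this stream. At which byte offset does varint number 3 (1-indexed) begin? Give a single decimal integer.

Answer: 6

Derivation:
  byte[0]=0xE3 cont=1 payload=0x63=99: acc |= 99<<0 -> acc=99 shift=7
  byte[1]=0x88 cont=1 payload=0x08=8: acc |= 8<<7 -> acc=1123 shift=14
  byte[2]=0xD0 cont=1 payload=0x50=80: acc |= 80<<14 -> acc=1311843 shift=21
  byte[3]=0x35 cont=0 payload=0x35=53: acc |= 53<<21 -> acc=112460899 shift=28 [end]
Varint 1: bytes[0:4] = E3 88 D0 35 -> value 112460899 (4 byte(s))
  byte[4]=0xF2 cont=1 payload=0x72=114: acc |= 114<<0 -> acc=114 shift=7
  byte[5]=0x7E cont=0 payload=0x7E=126: acc |= 126<<7 -> acc=16242 shift=14 [end]
Varint 2: bytes[4:6] = F2 7E -> value 16242 (2 byte(s))
  byte[6]=0xFE cont=1 payload=0x7E=126: acc |= 126<<0 -> acc=126 shift=7
  byte[7]=0xAC cont=1 payload=0x2C=44: acc |= 44<<7 -> acc=5758 shift=14
  byte[8]=0x2E cont=0 payload=0x2E=46: acc |= 46<<14 -> acc=759422 shift=21 [end]
Varint 3: bytes[6:9] = FE AC 2E -> value 759422 (3 byte(s))
  byte[9]=0x09 cont=0 payload=0x09=9: acc |= 9<<0 -> acc=9 shift=7 [end]
Varint 4: bytes[9:10] = 09 -> value 9 (1 byte(s))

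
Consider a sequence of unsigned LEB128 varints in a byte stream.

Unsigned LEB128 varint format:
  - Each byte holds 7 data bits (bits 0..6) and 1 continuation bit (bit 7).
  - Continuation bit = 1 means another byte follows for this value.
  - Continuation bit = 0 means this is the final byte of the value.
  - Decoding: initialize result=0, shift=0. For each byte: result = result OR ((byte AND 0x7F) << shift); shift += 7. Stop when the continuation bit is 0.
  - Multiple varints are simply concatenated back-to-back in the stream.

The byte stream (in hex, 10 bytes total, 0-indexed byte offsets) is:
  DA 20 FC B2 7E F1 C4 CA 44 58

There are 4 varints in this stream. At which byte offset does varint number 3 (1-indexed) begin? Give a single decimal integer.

Answer: 5

Derivation:
  byte[0]=0xDA cont=1 payload=0x5A=90: acc |= 90<<0 -> acc=90 shift=7
  byte[1]=0x20 cont=0 payload=0x20=32: acc |= 32<<7 -> acc=4186 shift=14 [end]
Varint 1: bytes[0:2] = DA 20 -> value 4186 (2 byte(s))
  byte[2]=0xFC cont=1 payload=0x7C=124: acc |= 124<<0 -> acc=124 shift=7
  byte[3]=0xB2 cont=1 payload=0x32=50: acc |= 50<<7 -> acc=6524 shift=14
  byte[4]=0x7E cont=0 payload=0x7E=126: acc |= 126<<14 -> acc=2070908 shift=21 [end]
Varint 2: bytes[2:5] = FC B2 7E -> value 2070908 (3 byte(s))
  byte[5]=0xF1 cont=1 payload=0x71=113: acc |= 113<<0 -> acc=113 shift=7
  byte[6]=0xC4 cont=1 payload=0x44=68: acc |= 68<<7 -> acc=8817 shift=14
  byte[7]=0xCA cont=1 payload=0x4A=74: acc |= 74<<14 -> acc=1221233 shift=21
  byte[8]=0x44 cont=0 payload=0x44=68: acc |= 68<<21 -> acc=143827569 shift=28 [end]
Varint 3: bytes[5:9] = F1 C4 CA 44 -> value 143827569 (4 byte(s))
  byte[9]=0x58 cont=0 payload=0x58=88: acc |= 88<<0 -> acc=88 shift=7 [end]
Varint 4: bytes[9:10] = 58 -> value 88 (1 byte(s))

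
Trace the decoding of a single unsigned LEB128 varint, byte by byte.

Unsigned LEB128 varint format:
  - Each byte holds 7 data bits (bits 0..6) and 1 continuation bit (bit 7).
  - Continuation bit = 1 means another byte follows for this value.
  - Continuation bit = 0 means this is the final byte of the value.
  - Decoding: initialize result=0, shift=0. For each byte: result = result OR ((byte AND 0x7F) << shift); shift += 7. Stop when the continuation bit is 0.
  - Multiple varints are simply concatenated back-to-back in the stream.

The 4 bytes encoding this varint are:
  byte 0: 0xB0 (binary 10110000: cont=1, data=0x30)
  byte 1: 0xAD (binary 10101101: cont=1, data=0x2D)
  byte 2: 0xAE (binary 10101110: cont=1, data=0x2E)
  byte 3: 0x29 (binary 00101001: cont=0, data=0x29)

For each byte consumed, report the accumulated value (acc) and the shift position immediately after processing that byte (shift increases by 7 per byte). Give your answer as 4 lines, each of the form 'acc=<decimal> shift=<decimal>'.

byte 0=0xB0: payload=0x30=48, contrib = 48<<0 = 48; acc -> 48, shift -> 7
byte 1=0xAD: payload=0x2D=45, contrib = 45<<7 = 5760; acc -> 5808, shift -> 14
byte 2=0xAE: payload=0x2E=46, contrib = 46<<14 = 753664; acc -> 759472, shift -> 21
byte 3=0x29: payload=0x29=41, contrib = 41<<21 = 85983232; acc -> 86742704, shift -> 28

Answer: acc=48 shift=7
acc=5808 shift=14
acc=759472 shift=21
acc=86742704 shift=28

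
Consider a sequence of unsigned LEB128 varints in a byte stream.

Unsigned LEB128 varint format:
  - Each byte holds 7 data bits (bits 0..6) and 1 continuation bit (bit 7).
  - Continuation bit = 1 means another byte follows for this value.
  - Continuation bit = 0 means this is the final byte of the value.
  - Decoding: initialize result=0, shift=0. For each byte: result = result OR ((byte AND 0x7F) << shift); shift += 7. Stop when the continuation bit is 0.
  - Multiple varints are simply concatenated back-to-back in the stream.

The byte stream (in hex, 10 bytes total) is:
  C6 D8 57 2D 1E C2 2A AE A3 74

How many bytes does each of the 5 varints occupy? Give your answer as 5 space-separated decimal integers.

Answer: 3 1 1 2 3

Derivation:
  byte[0]=0xC6 cont=1 payload=0x46=70: acc |= 70<<0 -> acc=70 shift=7
  byte[1]=0xD8 cont=1 payload=0x58=88: acc |= 88<<7 -> acc=11334 shift=14
  byte[2]=0x57 cont=0 payload=0x57=87: acc |= 87<<14 -> acc=1436742 shift=21 [end]
Varint 1: bytes[0:3] = C6 D8 57 -> value 1436742 (3 byte(s))
  byte[3]=0x2D cont=0 payload=0x2D=45: acc |= 45<<0 -> acc=45 shift=7 [end]
Varint 2: bytes[3:4] = 2D -> value 45 (1 byte(s))
  byte[4]=0x1E cont=0 payload=0x1E=30: acc |= 30<<0 -> acc=30 shift=7 [end]
Varint 3: bytes[4:5] = 1E -> value 30 (1 byte(s))
  byte[5]=0xC2 cont=1 payload=0x42=66: acc |= 66<<0 -> acc=66 shift=7
  byte[6]=0x2A cont=0 payload=0x2A=42: acc |= 42<<7 -> acc=5442 shift=14 [end]
Varint 4: bytes[5:7] = C2 2A -> value 5442 (2 byte(s))
  byte[7]=0xAE cont=1 payload=0x2E=46: acc |= 46<<0 -> acc=46 shift=7
  byte[8]=0xA3 cont=1 payload=0x23=35: acc |= 35<<7 -> acc=4526 shift=14
  byte[9]=0x74 cont=0 payload=0x74=116: acc |= 116<<14 -> acc=1905070 shift=21 [end]
Varint 5: bytes[7:10] = AE A3 74 -> value 1905070 (3 byte(s))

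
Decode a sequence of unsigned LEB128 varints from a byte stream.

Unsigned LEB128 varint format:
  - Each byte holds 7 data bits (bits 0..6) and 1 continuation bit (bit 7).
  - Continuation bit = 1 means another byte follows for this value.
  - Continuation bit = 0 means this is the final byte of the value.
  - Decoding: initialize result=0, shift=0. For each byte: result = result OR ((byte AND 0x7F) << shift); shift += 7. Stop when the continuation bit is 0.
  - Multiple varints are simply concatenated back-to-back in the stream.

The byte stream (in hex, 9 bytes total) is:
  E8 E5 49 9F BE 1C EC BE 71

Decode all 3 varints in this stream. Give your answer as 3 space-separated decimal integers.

Answer: 1209064 466719 1859436

Derivation:
  byte[0]=0xE8 cont=1 payload=0x68=104: acc |= 104<<0 -> acc=104 shift=7
  byte[1]=0xE5 cont=1 payload=0x65=101: acc |= 101<<7 -> acc=13032 shift=14
  byte[2]=0x49 cont=0 payload=0x49=73: acc |= 73<<14 -> acc=1209064 shift=21 [end]
Varint 1: bytes[0:3] = E8 E5 49 -> value 1209064 (3 byte(s))
  byte[3]=0x9F cont=1 payload=0x1F=31: acc |= 31<<0 -> acc=31 shift=7
  byte[4]=0xBE cont=1 payload=0x3E=62: acc |= 62<<7 -> acc=7967 shift=14
  byte[5]=0x1C cont=0 payload=0x1C=28: acc |= 28<<14 -> acc=466719 shift=21 [end]
Varint 2: bytes[3:6] = 9F BE 1C -> value 466719 (3 byte(s))
  byte[6]=0xEC cont=1 payload=0x6C=108: acc |= 108<<0 -> acc=108 shift=7
  byte[7]=0xBE cont=1 payload=0x3E=62: acc |= 62<<7 -> acc=8044 shift=14
  byte[8]=0x71 cont=0 payload=0x71=113: acc |= 113<<14 -> acc=1859436 shift=21 [end]
Varint 3: bytes[6:9] = EC BE 71 -> value 1859436 (3 byte(s))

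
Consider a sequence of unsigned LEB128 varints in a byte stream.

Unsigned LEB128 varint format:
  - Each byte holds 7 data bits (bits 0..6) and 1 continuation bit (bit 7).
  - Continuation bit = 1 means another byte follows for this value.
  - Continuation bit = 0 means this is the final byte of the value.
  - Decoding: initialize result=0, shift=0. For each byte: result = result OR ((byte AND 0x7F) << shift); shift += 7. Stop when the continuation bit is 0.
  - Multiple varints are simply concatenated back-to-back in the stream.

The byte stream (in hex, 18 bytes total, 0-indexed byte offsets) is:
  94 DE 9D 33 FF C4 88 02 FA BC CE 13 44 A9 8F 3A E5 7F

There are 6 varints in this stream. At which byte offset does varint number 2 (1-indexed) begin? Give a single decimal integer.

  byte[0]=0x94 cont=1 payload=0x14=20: acc |= 20<<0 -> acc=20 shift=7
  byte[1]=0xDE cont=1 payload=0x5E=94: acc |= 94<<7 -> acc=12052 shift=14
  byte[2]=0x9D cont=1 payload=0x1D=29: acc |= 29<<14 -> acc=487188 shift=21
  byte[3]=0x33 cont=0 payload=0x33=51: acc |= 51<<21 -> acc=107441940 shift=28 [end]
Varint 1: bytes[0:4] = 94 DE 9D 33 -> value 107441940 (4 byte(s))
  byte[4]=0xFF cont=1 payload=0x7F=127: acc |= 127<<0 -> acc=127 shift=7
  byte[5]=0xC4 cont=1 payload=0x44=68: acc |= 68<<7 -> acc=8831 shift=14
  byte[6]=0x88 cont=1 payload=0x08=8: acc |= 8<<14 -> acc=139903 shift=21
  byte[7]=0x02 cont=0 payload=0x02=2: acc |= 2<<21 -> acc=4334207 shift=28 [end]
Varint 2: bytes[4:8] = FF C4 88 02 -> value 4334207 (4 byte(s))
  byte[8]=0xFA cont=1 payload=0x7A=122: acc |= 122<<0 -> acc=122 shift=7
  byte[9]=0xBC cont=1 payload=0x3C=60: acc |= 60<<7 -> acc=7802 shift=14
  byte[10]=0xCE cont=1 payload=0x4E=78: acc |= 78<<14 -> acc=1285754 shift=21
  byte[11]=0x13 cont=0 payload=0x13=19: acc |= 19<<21 -> acc=41131642 shift=28 [end]
Varint 3: bytes[8:12] = FA BC CE 13 -> value 41131642 (4 byte(s))
  byte[12]=0x44 cont=0 payload=0x44=68: acc |= 68<<0 -> acc=68 shift=7 [end]
Varint 4: bytes[12:13] = 44 -> value 68 (1 byte(s))
  byte[13]=0xA9 cont=1 payload=0x29=41: acc |= 41<<0 -> acc=41 shift=7
  byte[14]=0x8F cont=1 payload=0x0F=15: acc |= 15<<7 -> acc=1961 shift=14
  byte[15]=0x3A cont=0 payload=0x3A=58: acc |= 58<<14 -> acc=952233 shift=21 [end]
Varint 5: bytes[13:16] = A9 8F 3A -> value 952233 (3 byte(s))
  byte[16]=0xE5 cont=1 payload=0x65=101: acc |= 101<<0 -> acc=101 shift=7
  byte[17]=0x7F cont=0 payload=0x7F=127: acc |= 127<<7 -> acc=16357 shift=14 [end]
Varint 6: bytes[16:18] = E5 7F -> value 16357 (2 byte(s))

Answer: 4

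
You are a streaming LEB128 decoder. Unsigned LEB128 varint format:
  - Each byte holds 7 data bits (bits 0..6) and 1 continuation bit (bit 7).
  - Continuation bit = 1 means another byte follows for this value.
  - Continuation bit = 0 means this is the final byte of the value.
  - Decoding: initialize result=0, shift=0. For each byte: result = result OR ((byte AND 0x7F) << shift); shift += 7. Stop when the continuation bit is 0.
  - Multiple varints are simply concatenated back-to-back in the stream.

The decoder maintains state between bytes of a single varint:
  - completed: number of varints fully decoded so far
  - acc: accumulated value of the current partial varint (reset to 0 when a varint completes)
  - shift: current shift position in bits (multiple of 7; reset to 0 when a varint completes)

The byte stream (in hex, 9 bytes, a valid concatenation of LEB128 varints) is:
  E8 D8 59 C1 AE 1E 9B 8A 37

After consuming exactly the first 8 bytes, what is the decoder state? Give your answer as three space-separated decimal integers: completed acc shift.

Answer: 2 1307 14

Derivation:
byte[0]=0xE8 cont=1 payload=0x68: acc |= 104<<0 -> completed=0 acc=104 shift=7
byte[1]=0xD8 cont=1 payload=0x58: acc |= 88<<7 -> completed=0 acc=11368 shift=14
byte[2]=0x59 cont=0 payload=0x59: varint #1 complete (value=1469544); reset -> completed=1 acc=0 shift=0
byte[3]=0xC1 cont=1 payload=0x41: acc |= 65<<0 -> completed=1 acc=65 shift=7
byte[4]=0xAE cont=1 payload=0x2E: acc |= 46<<7 -> completed=1 acc=5953 shift=14
byte[5]=0x1E cont=0 payload=0x1E: varint #2 complete (value=497473); reset -> completed=2 acc=0 shift=0
byte[6]=0x9B cont=1 payload=0x1B: acc |= 27<<0 -> completed=2 acc=27 shift=7
byte[7]=0x8A cont=1 payload=0x0A: acc |= 10<<7 -> completed=2 acc=1307 shift=14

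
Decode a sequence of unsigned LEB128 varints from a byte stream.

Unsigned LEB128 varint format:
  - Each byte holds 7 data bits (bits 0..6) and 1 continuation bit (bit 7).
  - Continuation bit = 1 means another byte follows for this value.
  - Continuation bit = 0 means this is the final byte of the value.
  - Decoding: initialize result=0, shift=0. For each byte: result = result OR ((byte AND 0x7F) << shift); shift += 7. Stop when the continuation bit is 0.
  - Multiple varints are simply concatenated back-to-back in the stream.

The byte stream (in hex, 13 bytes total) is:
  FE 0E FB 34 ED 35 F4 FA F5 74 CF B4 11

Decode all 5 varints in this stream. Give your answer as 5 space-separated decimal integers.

  byte[0]=0xFE cont=1 payload=0x7E=126: acc |= 126<<0 -> acc=126 shift=7
  byte[1]=0x0E cont=0 payload=0x0E=14: acc |= 14<<7 -> acc=1918 shift=14 [end]
Varint 1: bytes[0:2] = FE 0E -> value 1918 (2 byte(s))
  byte[2]=0xFB cont=1 payload=0x7B=123: acc |= 123<<0 -> acc=123 shift=7
  byte[3]=0x34 cont=0 payload=0x34=52: acc |= 52<<7 -> acc=6779 shift=14 [end]
Varint 2: bytes[2:4] = FB 34 -> value 6779 (2 byte(s))
  byte[4]=0xED cont=1 payload=0x6D=109: acc |= 109<<0 -> acc=109 shift=7
  byte[5]=0x35 cont=0 payload=0x35=53: acc |= 53<<7 -> acc=6893 shift=14 [end]
Varint 3: bytes[4:6] = ED 35 -> value 6893 (2 byte(s))
  byte[6]=0xF4 cont=1 payload=0x74=116: acc |= 116<<0 -> acc=116 shift=7
  byte[7]=0xFA cont=1 payload=0x7A=122: acc |= 122<<7 -> acc=15732 shift=14
  byte[8]=0xF5 cont=1 payload=0x75=117: acc |= 117<<14 -> acc=1932660 shift=21
  byte[9]=0x74 cont=0 payload=0x74=116: acc |= 116<<21 -> acc=245202292 shift=28 [end]
Varint 4: bytes[6:10] = F4 FA F5 74 -> value 245202292 (4 byte(s))
  byte[10]=0xCF cont=1 payload=0x4F=79: acc |= 79<<0 -> acc=79 shift=7
  byte[11]=0xB4 cont=1 payload=0x34=52: acc |= 52<<7 -> acc=6735 shift=14
  byte[12]=0x11 cont=0 payload=0x11=17: acc |= 17<<14 -> acc=285263 shift=21 [end]
Varint 5: bytes[10:13] = CF B4 11 -> value 285263 (3 byte(s))

Answer: 1918 6779 6893 245202292 285263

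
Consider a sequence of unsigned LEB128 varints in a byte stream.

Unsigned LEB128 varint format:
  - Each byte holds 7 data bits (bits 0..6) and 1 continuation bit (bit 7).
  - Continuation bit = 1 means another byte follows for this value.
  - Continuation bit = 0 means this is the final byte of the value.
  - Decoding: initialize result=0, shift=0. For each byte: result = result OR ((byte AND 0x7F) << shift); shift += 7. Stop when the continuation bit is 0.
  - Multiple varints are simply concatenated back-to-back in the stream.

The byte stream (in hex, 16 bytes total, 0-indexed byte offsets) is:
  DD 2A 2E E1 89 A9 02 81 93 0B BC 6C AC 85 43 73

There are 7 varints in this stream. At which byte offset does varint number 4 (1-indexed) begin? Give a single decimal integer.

Answer: 7

Derivation:
  byte[0]=0xDD cont=1 payload=0x5D=93: acc |= 93<<0 -> acc=93 shift=7
  byte[1]=0x2A cont=0 payload=0x2A=42: acc |= 42<<7 -> acc=5469 shift=14 [end]
Varint 1: bytes[0:2] = DD 2A -> value 5469 (2 byte(s))
  byte[2]=0x2E cont=0 payload=0x2E=46: acc |= 46<<0 -> acc=46 shift=7 [end]
Varint 2: bytes[2:3] = 2E -> value 46 (1 byte(s))
  byte[3]=0xE1 cont=1 payload=0x61=97: acc |= 97<<0 -> acc=97 shift=7
  byte[4]=0x89 cont=1 payload=0x09=9: acc |= 9<<7 -> acc=1249 shift=14
  byte[5]=0xA9 cont=1 payload=0x29=41: acc |= 41<<14 -> acc=672993 shift=21
  byte[6]=0x02 cont=0 payload=0x02=2: acc |= 2<<21 -> acc=4867297 shift=28 [end]
Varint 3: bytes[3:7] = E1 89 A9 02 -> value 4867297 (4 byte(s))
  byte[7]=0x81 cont=1 payload=0x01=1: acc |= 1<<0 -> acc=1 shift=7
  byte[8]=0x93 cont=1 payload=0x13=19: acc |= 19<<7 -> acc=2433 shift=14
  byte[9]=0x0B cont=0 payload=0x0B=11: acc |= 11<<14 -> acc=182657 shift=21 [end]
Varint 4: bytes[7:10] = 81 93 0B -> value 182657 (3 byte(s))
  byte[10]=0xBC cont=1 payload=0x3C=60: acc |= 60<<0 -> acc=60 shift=7
  byte[11]=0x6C cont=0 payload=0x6C=108: acc |= 108<<7 -> acc=13884 shift=14 [end]
Varint 5: bytes[10:12] = BC 6C -> value 13884 (2 byte(s))
  byte[12]=0xAC cont=1 payload=0x2C=44: acc |= 44<<0 -> acc=44 shift=7
  byte[13]=0x85 cont=1 payload=0x05=5: acc |= 5<<7 -> acc=684 shift=14
  byte[14]=0x43 cont=0 payload=0x43=67: acc |= 67<<14 -> acc=1098412 shift=21 [end]
Varint 6: bytes[12:15] = AC 85 43 -> value 1098412 (3 byte(s))
  byte[15]=0x73 cont=0 payload=0x73=115: acc |= 115<<0 -> acc=115 shift=7 [end]
Varint 7: bytes[15:16] = 73 -> value 115 (1 byte(s))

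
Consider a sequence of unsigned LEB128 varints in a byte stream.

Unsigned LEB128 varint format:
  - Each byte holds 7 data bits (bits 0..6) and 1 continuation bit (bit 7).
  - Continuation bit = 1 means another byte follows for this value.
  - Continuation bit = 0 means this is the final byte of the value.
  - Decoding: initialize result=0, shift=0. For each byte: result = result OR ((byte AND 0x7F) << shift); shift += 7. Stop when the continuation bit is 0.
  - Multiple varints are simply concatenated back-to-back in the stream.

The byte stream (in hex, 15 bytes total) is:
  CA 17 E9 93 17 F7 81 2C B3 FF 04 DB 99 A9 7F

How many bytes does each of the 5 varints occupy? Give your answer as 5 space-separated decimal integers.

Answer: 2 3 3 3 4

Derivation:
  byte[0]=0xCA cont=1 payload=0x4A=74: acc |= 74<<0 -> acc=74 shift=7
  byte[1]=0x17 cont=0 payload=0x17=23: acc |= 23<<7 -> acc=3018 shift=14 [end]
Varint 1: bytes[0:2] = CA 17 -> value 3018 (2 byte(s))
  byte[2]=0xE9 cont=1 payload=0x69=105: acc |= 105<<0 -> acc=105 shift=7
  byte[3]=0x93 cont=1 payload=0x13=19: acc |= 19<<7 -> acc=2537 shift=14
  byte[4]=0x17 cont=0 payload=0x17=23: acc |= 23<<14 -> acc=379369 shift=21 [end]
Varint 2: bytes[2:5] = E9 93 17 -> value 379369 (3 byte(s))
  byte[5]=0xF7 cont=1 payload=0x77=119: acc |= 119<<0 -> acc=119 shift=7
  byte[6]=0x81 cont=1 payload=0x01=1: acc |= 1<<7 -> acc=247 shift=14
  byte[7]=0x2C cont=0 payload=0x2C=44: acc |= 44<<14 -> acc=721143 shift=21 [end]
Varint 3: bytes[5:8] = F7 81 2C -> value 721143 (3 byte(s))
  byte[8]=0xB3 cont=1 payload=0x33=51: acc |= 51<<0 -> acc=51 shift=7
  byte[9]=0xFF cont=1 payload=0x7F=127: acc |= 127<<7 -> acc=16307 shift=14
  byte[10]=0x04 cont=0 payload=0x04=4: acc |= 4<<14 -> acc=81843 shift=21 [end]
Varint 4: bytes[8:11] = B3 FF 04 -> value 81843 (3 byte(s))
  byte[11]=0xDB cont=1 payload=0x5B=91: acc |= 91<<0 -> acc=91 shift=7
  byte[12]=0x99 cont=1 payload=0x19=25: acc |= 25<<7 -> acc=3291 shift=14
  byte[13]=0xA9 cont=1 payload=0x29=41: acc |= 41<<14 -> acc=675035 shift=21
  byte[14]=0x7F cont=0 payload=0x7F=127: acc |= 127<<21 -> acc=267013339 shift=28 [end]
Varint 5: bytes[11:15] = DB 99 A9 7F -> value 267013339 (4 byte(s))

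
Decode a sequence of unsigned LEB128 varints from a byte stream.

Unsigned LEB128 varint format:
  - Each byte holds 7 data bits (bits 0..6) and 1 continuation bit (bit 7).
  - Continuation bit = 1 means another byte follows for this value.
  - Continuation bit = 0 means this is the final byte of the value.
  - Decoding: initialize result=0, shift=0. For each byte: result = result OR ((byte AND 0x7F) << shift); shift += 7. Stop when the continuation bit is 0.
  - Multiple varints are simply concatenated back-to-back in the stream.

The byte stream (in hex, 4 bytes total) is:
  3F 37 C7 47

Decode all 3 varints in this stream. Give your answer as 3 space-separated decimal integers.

Answer: 63 55 9159

Derivation:
  byte[0]=0x3F cont=0 payload=0x3F=63: acc |= 63<<0 -> acc=63 shift=7 [end]
Varint 1: bytes[0:1] = 3F -> value 63 (1 byte(s))
  byte[1]=0x37 cont=0 payload=0x37=55: acc |= 55<<0 -> acc=55 shift=7 [end]
Varint 2: bytes[1:2] = 37 -> value 55 (1 byte(s))
  byte[2]=0xC7 cont=1 payload=0x47=71: acc |= 71<<0 -> acc=71 shift=7
  byte[3]=0x47 cont=0 payload=0x47=71: acc |= 71<<7 -> acc=9159 shift=14 [end]
Varint 3: bytes[2:4] = C7 47 -> value 9159 (2 byte(s))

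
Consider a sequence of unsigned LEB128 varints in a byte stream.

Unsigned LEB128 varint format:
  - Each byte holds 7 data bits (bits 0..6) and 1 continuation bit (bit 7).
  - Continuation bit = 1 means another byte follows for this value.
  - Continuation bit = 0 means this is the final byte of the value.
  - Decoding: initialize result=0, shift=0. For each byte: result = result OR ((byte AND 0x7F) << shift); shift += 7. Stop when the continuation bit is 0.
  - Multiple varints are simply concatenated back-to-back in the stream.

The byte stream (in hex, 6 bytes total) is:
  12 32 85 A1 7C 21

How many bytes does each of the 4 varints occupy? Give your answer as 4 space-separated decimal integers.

  byte[0]=0x12 cont=0 payload=0x12=18: acc |= 18<<0 -> acc=18 shift=7 [end]
Varint 1: bytes[0:1] = 12 -> value 18 (1 byte(s))
  byte[1]=0x32 cont=0 payload=0x32=50: acc |= 50<<0 -> acc=50 shift=7 [end]
Varint 2: bytes[1:2] = 32 -> value 50 (1 byte(s))
  byte[2]=0x85 cont=1 payload=0x05=5: acc |= 5<<0 -> acc=5 shift=7
  byte[3]=0xA1 cont=1 payload=0x21=33: acc |= 33<<7 -> acc=4229 shift=14
  byte[4]=0x7C cont=0 payload=0x7C=124: acc |= 124<<14 -> acc=2035845 shift=21 [end]
Varint 3: bytes[2:5] = 85 A1 7C -> value 2035845 (3 byte(s))
  byte[5]=0x21 cont=0 payload=0x21=33: acc |= 33<<0 -> acc=33 shift=7 [end]
Varint 4: bytes[5:6] = 21 -> value 33 (1 byte(s))

Answer: 1 1 3 1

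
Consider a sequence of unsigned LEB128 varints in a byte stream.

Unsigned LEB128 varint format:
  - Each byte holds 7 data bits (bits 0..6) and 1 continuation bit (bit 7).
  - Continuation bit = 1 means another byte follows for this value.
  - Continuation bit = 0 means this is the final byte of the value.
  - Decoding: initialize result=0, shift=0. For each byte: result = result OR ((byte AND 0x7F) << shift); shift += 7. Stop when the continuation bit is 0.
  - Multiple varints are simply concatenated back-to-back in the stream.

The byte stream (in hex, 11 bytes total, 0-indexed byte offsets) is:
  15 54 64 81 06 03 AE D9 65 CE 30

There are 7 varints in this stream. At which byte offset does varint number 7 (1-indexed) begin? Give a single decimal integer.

  byte[0]=0x15 cont=0 payload=0x15=21: acc |= 21<<0 -> acc=21 shift=7 [end]
Varint 1: bytes[0:1] = 15 -> value 21 (1 byte(s))
  byte[1]=0x54 cont=0 payload=0x54=84: acc |= 84<<0 -> acc=84 shift=7 [end]
Varint 2: bytes[1:2] = 54 -> value 84 (1 byte(s))
  byte[2]=0x64 cont=0 payload=0x64=100: acc |= 100<<0 -> acc=100 shift=7 [end]
Varint 3: bytes[2:3] = 64 -> value 100 (1 byte(s))
  byte[3]=0x81 cont=1 payload=0x01=1: acc |= 1<<0 -> acc=1 shift=7
  byte[4]=0x06 cont=0 payload=0x06=6: acc |= 6<<7 -> acc=769 shift=14 [end]
Varint 4: bytes[3:5] = 81 06 -> value 769 (2 byte(s))
  byte[5]=0x03 cont=0 payload=0x03=3: acc |= 3<<0 -> acc=3 shift=7 [end]
Varint 5: bytes[5:6] = 03 -> value 3 (1 byte(s))
  byte[6]=0xAE cont=1 payload=0x2E=46: acc |= 46<<0 -> acc=46 shift=7
  byte[7]=0xD9 cont=1 payload=0x59=89: acc |= 89<<7 -> acc=11438 shift=14
  byte[8]=0x65 cont=0 payload=0x65=101: acc |= 101<<14 -> acc=1666222 shift=21 [end]
Varint 6: bytes[6:9] = AE D9 65 -> value 1666222 (3 byte(s))
  byte[9]=0xCE cont=1 payload=0x4E=78: acc |= 78<<0 -> acc=78 shift=7
  byte[10]=0x30 cont=0 payload=0x30=48: acc |= 48<<7 -> acc=6222 shift=14 [end]
Varint 7: bytes[9:11] = CE 30 -> value 6222 (2 byte(s))

Answer: 9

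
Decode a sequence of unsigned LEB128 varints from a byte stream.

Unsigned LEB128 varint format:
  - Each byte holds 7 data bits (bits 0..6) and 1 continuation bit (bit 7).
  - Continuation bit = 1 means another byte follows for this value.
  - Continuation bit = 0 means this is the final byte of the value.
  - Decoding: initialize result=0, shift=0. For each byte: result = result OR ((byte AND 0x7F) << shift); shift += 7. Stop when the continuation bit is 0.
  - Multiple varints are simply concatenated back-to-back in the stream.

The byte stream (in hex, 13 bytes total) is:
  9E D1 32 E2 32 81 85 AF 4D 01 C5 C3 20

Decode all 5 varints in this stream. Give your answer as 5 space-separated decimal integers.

  byte[0]=0x9E cont=1 payload=0x1E=30: acc |= 30<<0 -> acc=30 shift=7
  byte[1]=0xD1 cont=1 payload=0x51=81: acc |= 81<<7 -> acc=10398 shift=14
  byte[2]=0x32 cont=0 payload=0x32=50: acc |= 50<<14 -> acc=829598 shift=21 [end]
Varint 1: bytes[0:3] = 9E D1 32 -> value 829598 (3 byte(s))
  byte[3]=0xE2 cont=1 payload=0x62=98: acc |= 98<<0 -> acc=98 shift=7
  byte[4]=0x32 cont=0 payload=0x32=50: acc |= 50<<7 -> acc=6498 shift=14 [end]
Varint 2: bytes[3:5] = E2 32 -> value 6498 (2 byte(s))
  byte[5]=0x81 cont=1 payload=0x01=1: acc |= 1<<0 -> acc=1 shift=7
  byte[6]=0x85 cont=1 payload=0x05=5: acc |= 5<<7 -> acc=641 shift=14
  byte[7]=0xAF cont=1 payload=0x2F=47: acc |= 47<<14 -> acc=770689 shift=21
  byte[8]=0x4D cont=0 payload=0x4D=77: acc |= 77<<21 -> acc=162251393 shift=28 [end]
Varint 3: bytes[5:9] = 81 85 AF 4D -> value 162251393 (4 byte(s))
  byte[9]=0x01 cont=0 payload=0x01=1: acc |= 1<<0 -> acc=1 shift=7 [end]
Varint 4: bytes[9:10] = 01 -> value 1 (1 byte(s))
  byte[10]=0xC5 cont=1 payload=0x45=69: acc |= 69<<0 -> acc=69 shift=7
  byte[11]=0xC3 cont=1 payload=0x43=67: acc |= 67<<7 -> acc=8645 shift=14
  byte[12]=0x20 cont=0 payload=0x20=32: acc |= 32<<14 -> acc=532933 shift=21 [end]
Varint 5: bytes[10:13] = C5 C3 20 -> value 532933 (3 byte(s))

Answer: 829598 6498 162251393 1 532933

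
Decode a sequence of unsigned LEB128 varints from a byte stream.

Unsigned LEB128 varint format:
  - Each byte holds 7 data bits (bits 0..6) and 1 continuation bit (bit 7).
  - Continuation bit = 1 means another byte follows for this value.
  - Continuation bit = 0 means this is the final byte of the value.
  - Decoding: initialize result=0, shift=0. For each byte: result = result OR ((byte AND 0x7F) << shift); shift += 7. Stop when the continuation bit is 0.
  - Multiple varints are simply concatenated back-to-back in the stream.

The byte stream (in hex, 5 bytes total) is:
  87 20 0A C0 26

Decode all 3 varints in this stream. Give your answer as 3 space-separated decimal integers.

Answer: 4103 10 4928

Derivation:
  byte[0]=0x87 cont=1 payload=0x07=7: acc |= 7<<0 -> acc=7 shift=7
  byte[1]=0x20 cont=0 payload=0x20=32: acc |= 32<<7 -> acc=4103 shift=14 [end]
Varint 1: bytes[0:2] = 87 20 -> value 4103 (2 byte(s))
  byte[2]=0x0A cont=0 payload=0x0A=10: acc |= 10<<0 -> acc=10 shift=7 [end]
Varint 2: bytes[2:3] = 0A -> value 10 (1 byte(s))
  byte[3]=0xC0 cont=1 payload=0x40=64: acc |= 64<<0 -> acc=64 shift=7
  byte[4]=0x26 cont=0 payload=0x26=38: acc |= 38<<7 -> acc=4928 shift=14 [end]
Varint 3: bytes[3:5] = C0 26 -> value 4928 (2 byte(s))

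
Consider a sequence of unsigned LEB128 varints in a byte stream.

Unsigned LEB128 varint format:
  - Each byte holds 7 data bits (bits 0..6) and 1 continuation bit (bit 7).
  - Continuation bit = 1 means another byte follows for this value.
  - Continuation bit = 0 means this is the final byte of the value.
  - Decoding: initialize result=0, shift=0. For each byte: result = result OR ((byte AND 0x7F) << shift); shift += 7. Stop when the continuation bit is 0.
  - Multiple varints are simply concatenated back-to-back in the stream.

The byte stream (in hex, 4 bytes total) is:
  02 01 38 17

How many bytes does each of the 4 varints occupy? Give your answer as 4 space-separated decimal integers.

  byte[0]=0x02 cont=0 payload=0x02=2: acc |= 2<<0 -> acc=2 shift=7 [end]
Varint 1: bytes[0:1] = 02 -> value 2 (1 byte(s))
  byte[1]=0x01 cont=0 payload=0x01=1: acc |= 1<<0 -> acc=1 shift=7 [end]
Varint 2: bytes[1:2] = 01 -> value 1 (1 byte(s))
  byte[2]=0x38 cont=0 payload=0x38=56: acc |= 56<<0 -> acc=56 shift=7 [end]
Varint 3: bytes[2:3] = 38 -> value 56 (1 byte(s))
  byte[3]=0x17 cont=0 payload=0x17=23: acc |= 23<<0 -> acc=23 shift=7 [end]
Varint 4: bytes[3:4] = 17 -> value 23 (1 byte(s))

Answer: 1 1 1 1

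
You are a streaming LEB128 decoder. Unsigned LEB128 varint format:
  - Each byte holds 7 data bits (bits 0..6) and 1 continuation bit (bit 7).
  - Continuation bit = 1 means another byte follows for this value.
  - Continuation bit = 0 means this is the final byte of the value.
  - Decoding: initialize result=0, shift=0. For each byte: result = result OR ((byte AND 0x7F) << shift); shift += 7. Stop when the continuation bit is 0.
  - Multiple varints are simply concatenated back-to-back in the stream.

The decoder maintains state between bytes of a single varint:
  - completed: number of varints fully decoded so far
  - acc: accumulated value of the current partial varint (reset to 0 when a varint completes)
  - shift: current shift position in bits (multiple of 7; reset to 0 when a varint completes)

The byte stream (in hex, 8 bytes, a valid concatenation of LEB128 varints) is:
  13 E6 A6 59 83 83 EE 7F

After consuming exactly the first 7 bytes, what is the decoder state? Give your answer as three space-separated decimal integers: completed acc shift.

Answer: 2 1802627 21

Derivation:
byte[0]=0x13 cont=0 payload=0x13: varint #1 complete (value=19); reset -> completed=1 acc=0 shift=0
byte[1]=0xE6 cont=1 payload=0x66: acc |= 102<<0 -> completed=1 acc=102 shift=7
byte[2]=0xA6 cont=1 payload=0x26: acc |= 38<<7 -> completed=1 acc=4966 shift=14
byte[3]=0x59 cont=0 payload=0x59: varint #2 complete (value=1463142); reset -> completed=2 acc=0 shift=0
byte[4]=0x83 cont=1 payload=0x03: acc |= 3<<0 -> completed=2 acc=3 shift=7
byte[5]=0x83 cont=1 payload=0x03: acc |= 3<<7 -> completed=2 acc=387 shift=14
byte[6]=0xEE cont=1 payload=0x6E: acc |= 110<<14 -> completed=2 acc=1802627 shift=21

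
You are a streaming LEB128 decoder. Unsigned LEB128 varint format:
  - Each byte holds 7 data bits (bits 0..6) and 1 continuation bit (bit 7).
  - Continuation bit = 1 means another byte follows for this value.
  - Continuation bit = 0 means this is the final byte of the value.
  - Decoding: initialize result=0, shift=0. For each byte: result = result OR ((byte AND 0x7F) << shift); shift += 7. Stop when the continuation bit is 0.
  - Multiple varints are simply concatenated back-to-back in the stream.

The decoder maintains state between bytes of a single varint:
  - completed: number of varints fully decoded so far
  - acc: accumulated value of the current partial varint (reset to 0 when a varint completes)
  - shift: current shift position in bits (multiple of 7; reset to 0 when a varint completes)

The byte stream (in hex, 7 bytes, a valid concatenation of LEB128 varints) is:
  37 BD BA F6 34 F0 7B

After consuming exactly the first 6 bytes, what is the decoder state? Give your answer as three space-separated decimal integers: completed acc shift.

Answer: 2 112 7

Derivation:
byte[0]=0x37 cont=0 payload=0x37: varint #1 complete (value=55); reset -> completed=1 acc=0 shift=0
byte[1]=0xBD cont=1 payload=0x3D: acc |= 61<<0 -> completed=1 acc=61 shift=7
byte[2]=0xBA cont=1 payload=0x3A: acc |= 58<<7 -> completed=1 acc=7485 shift=14
byte[3]=0xF6 cont=1 payload=0x76: acc |= 118<<14 -> completed=1 acc=1940797 shift=21
byte[4]=0x34 cont=0 payload=0x34: varint #2 complete (value=110992701); reset -> completed=2 acc=0 shift=0
byte[5]=0xF0 cont=1 payload=0x70: acc |= 112<<0 -> completed=2 acc=112 shift=7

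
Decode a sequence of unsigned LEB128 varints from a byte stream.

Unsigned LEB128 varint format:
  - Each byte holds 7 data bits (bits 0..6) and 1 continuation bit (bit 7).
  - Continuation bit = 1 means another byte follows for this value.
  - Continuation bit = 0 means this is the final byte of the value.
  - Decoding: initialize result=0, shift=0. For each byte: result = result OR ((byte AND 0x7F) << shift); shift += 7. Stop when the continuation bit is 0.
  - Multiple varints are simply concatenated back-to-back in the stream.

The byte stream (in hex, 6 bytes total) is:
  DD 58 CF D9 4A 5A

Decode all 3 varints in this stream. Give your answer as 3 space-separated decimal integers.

Answer: 11357 1223887 90

Derivation:
  byte[0]=0xDD cont=1 payload=0x5D=93: acc |= 93<<0 -> acc=93 shift=7
  byte[1]=0x58 cont=0 payload=0x58=88: acc |= 88<<7 -> acc=11357 shift=14 [end]
Varint 1: bytes[0:2] = DD 58 -> value 11357 (2 byte(s))
  byte[2]=0xCF cont=1 payload=0x4F=79: acc |= 79<<0 -> acc=79 shift=7
  byte[3]=0xD9 cont=1 payload=0x59=89: acc |= 89<<7 -> acc=11471 shift=14
  byte[4]=0x4A cont=0 payload=0x4A=74: acc |= 74<<14 -> acc=1223887 shift=21 [end]
Varint 2: bytes[2:5] = CF D9 4A -> value 1223887 (3 byte(s))
  byte[5]=0x5A cont=0 payload=0x5A=90: acc |= 90<<0 -> acc=90 shift=7 [end]
Varint 3: bytes[5:6] = 5A -> value 90 (1 byte(s))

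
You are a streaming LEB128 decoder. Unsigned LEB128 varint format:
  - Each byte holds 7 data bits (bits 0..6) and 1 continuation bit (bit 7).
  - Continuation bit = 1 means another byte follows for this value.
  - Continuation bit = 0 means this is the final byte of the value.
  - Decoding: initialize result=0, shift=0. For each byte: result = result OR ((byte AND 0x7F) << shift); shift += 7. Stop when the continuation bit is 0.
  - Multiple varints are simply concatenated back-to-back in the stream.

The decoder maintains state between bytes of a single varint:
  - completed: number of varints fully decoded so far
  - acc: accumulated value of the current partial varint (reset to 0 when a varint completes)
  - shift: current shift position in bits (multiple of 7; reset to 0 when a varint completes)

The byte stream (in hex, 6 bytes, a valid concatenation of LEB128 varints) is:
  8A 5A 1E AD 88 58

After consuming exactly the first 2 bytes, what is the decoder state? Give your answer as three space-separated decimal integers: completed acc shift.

byte[0]=0x8A cont=1 payload=0x0A: acc |= 10<<0 -> completed=0 acc=10 shift=7
byte[1]=0x5A cont=0 payload=0x5A: varint #1 complete (value=11530); reset -> completed=1 acc=0 shift=0

Answer: 1 0 0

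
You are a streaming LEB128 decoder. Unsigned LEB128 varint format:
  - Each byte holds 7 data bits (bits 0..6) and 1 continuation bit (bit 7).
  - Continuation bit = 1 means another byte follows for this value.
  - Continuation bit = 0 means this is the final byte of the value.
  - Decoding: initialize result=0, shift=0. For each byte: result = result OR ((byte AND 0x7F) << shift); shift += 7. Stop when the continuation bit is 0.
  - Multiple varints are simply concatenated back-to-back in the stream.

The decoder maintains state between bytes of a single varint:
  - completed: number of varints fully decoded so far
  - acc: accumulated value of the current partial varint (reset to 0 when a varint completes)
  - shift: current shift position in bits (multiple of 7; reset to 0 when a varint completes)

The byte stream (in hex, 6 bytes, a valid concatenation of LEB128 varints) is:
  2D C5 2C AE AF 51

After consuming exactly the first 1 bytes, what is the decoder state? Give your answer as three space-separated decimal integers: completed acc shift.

Answer: 1 0 0

Derivation:
byte[0]=0x2D cont=0 payload=0x2D: varint #1 complete (value=45); reset -> completed=1 acc=0 shift=0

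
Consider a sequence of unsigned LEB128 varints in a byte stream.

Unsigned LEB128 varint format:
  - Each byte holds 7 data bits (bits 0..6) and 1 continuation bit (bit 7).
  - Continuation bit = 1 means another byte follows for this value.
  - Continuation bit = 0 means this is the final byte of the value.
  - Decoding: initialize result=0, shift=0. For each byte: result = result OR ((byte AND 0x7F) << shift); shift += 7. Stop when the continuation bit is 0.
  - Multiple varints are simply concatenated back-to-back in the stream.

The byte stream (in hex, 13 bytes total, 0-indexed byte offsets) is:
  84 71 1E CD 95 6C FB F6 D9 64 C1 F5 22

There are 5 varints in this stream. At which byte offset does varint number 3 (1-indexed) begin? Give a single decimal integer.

  byte[0]=0x84 cont=1 payload=0x04=4: acc |= 4<<0 -> acc=4 shift=7
  byte[1]=0x71 cont=0 payload=0x71=113: acc |= 113<<7 -> acc=14468 shift=14 [end]
Varint 1: bytes[0:2] = 84 71 -> value 14468 (2 byte(s))
  byte[2]=0x1E cont=0 payload=0x1E=30: acc |= 30<<0 -> acc=30 shift=7 [end]
Varint 2: bytes[2:3] = 1E -> value 30 (1 byte(s))
  byte[3]=0xCD cont=1 payload=0x4D=77: acc |= 77<<0 -> acc=77 shift=7
  byte[4]=0x95 cont=1 payload=0x15=21: acc |= 21<<7 -> acc=2765 shift=14
  byte[5]=0x6C cont=0 payload=0x6C=108: acc |= 108<<14 -> acc=1772237 shift=21 [end]
Varint 3: bytes[3:6] = CD 95 6C -> value 1772237 (3 byte(s))
  byte[6]=0xFB cont=1 payload=0x7B=123: acc |= 123<<0 -> acc=123 shift=7
  byte[7]=0xF6 cont=1 payload=0x76=118: acc |= 118<<7 -> acc=15227 shift=14
  byte[8]=0xD9 cont=1 payload=0x59=89: acc |= 89<<14 -> acc=1473403 shift=21
  byte[9]=0x64 cont=0 payload=0x64=100: acc |= 100<<21 -> acc=211188603 shift=28 [end]
Varint 4: bytes[6:10] = FB F6 D9 64 -> value 211188603 (4 byte(s))
  byte[10]=0xC1 cont=1 payload=0x41=65: acc |= 65<<0 -> acc=65 shift=7
  byte[11]=0xF5 cont=1 payload=0x75=117: acc |= 117<<7 -> acc=15041 shift=14
  byte[12]=0x22 cont=0 payload=0x22=34: acc |= 34<<14 -> acc=572097 shift=21 [end]
Varint 5: bytes[10:13] = C1 F5 22 -> value 572097 (3 byte(s))

Answer: 3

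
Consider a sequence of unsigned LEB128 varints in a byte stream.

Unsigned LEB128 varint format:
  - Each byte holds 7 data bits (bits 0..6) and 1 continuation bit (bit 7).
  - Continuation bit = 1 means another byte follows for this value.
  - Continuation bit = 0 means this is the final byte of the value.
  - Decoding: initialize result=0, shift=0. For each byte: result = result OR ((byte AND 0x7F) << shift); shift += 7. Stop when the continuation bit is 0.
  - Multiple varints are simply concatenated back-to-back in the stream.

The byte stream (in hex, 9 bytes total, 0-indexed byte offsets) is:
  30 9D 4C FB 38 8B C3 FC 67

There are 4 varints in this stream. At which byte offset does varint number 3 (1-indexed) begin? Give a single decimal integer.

Answer: 3

Derivation:
  byte[0]=0x30 cont=0 payload=0x30=48: acc |= 48<<0 -> acc=48 shift=7 [end]
Varint 1: bytes[0:1] = 30 -> value 48 (1 byte(s))
  byte[1]=0x9D cont=1 payload=0x1D=29: acc |= 29<<0 -> acc=29 shift=7
  byte[2]=0x4C cont=0 payload=0x4C=76: acc |= 76<<7 -> acc=9757 shift=14 [end]
Varint 2: bytes[1:3] = 9D 4C -> value 9757 (2 byte(s))
  byte[3]=0xFB cont=1 payload=0x7B=123: acc |= 123<<0 -> acc=123 shift=7
  byte[4]=0x38 cont=0 payload=0x38=56: acc |= 56<<7 -> acc=7291 shift=14 [end]
Varint 3: bytes[3:5] = FB 38 -> value 7291 (2 byte(s))
  byte[5]=0x8B cont=1 payload=0x0B=11: acc |= 11<<0 -> acc=11 shift=7
  byte[6]=0xC3 cont=1 payload=0x43=67: acc |= 67<<7 -> acc=8587 shift=14
  byte[7]=0xFC cont=1 payload=0x7C=124: acc |= 124<<14 -> acc=2040203 shift=21
  byte[8]=0x67 cont=0 payload=0x67=103: acc |= 103<<21 -> acc=218046859 shift=28 [end]
Varint 4: bytes[5:9] = 8B C3 FC 67 -> value 218046859 (4 byte(s))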